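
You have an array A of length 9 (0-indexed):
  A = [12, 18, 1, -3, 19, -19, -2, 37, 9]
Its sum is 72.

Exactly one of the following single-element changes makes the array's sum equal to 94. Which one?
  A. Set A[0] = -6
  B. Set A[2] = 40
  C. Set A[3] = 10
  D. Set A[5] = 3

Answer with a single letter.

Answer: D

Derivation:
Option A: A[0] 12->-6, delta=-18, new_sum=72+(-18)=54
Option B: A[2] 1->40, delta=39, new_sum=72+(39)=111
Option C: A[3] -3->10, delta=13, new_sum=72+(13)=85
Option D: A[5] -19->3, delta=22, new_sum=72+(22)=94 <-- matches target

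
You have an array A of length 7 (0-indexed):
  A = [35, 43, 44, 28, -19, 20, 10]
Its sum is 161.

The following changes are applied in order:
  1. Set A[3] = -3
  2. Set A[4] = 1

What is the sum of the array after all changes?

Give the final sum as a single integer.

Initial sum: 161
Change 1: A[3] 28 -> -3, delta = -31, sum = 130
Change 2: A[4] -19 -> 1, delta = 20, sum = 150

Answer: 150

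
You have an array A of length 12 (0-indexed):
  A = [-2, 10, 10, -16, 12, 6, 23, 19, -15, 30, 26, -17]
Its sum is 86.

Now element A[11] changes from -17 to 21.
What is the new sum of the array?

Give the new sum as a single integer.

Old value at index 11: -17
New value at index 11: 21
Delta = 21 - -17 = 38
New sum = old_sum + delta = 86 + (38) = 124

Answer: 124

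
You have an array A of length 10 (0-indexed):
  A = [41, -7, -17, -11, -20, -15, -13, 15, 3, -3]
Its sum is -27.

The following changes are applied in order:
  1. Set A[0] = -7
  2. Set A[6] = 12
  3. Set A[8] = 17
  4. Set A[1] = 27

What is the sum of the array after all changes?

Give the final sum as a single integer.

Answer: -2

Derivation:
Initial sum: -27
Change 1: A[0] 41 -> -7, delta = -48, sum = -75
Change 2: A[6] -13 -> 12, delta = 25, sum = -50
Change 3: A[8] 3 -> 17, delta = 14, sum = -36
Change 4: A[1] -7 -> 27, delta = 34, sum = -2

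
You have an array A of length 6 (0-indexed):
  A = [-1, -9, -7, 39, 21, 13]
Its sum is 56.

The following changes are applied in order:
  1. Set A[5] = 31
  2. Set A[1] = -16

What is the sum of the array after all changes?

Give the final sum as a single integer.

Answer: 67

Derivation:
Initial sum: 56
Change 1: A[5] 13 -> 31, delta = 18, sum = 74
Change 2: A[1] -9 -> -16, delta = -7, sum = 67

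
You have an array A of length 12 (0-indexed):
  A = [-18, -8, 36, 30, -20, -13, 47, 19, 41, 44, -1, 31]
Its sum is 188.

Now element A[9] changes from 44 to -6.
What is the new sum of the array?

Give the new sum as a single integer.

Answer: 138

Derivation:
Old value at index 9: 44
New value at index 9: -6
Delta = -6 - 44 = -50
New sum = old_sum + delta = 188 + (-50) = 138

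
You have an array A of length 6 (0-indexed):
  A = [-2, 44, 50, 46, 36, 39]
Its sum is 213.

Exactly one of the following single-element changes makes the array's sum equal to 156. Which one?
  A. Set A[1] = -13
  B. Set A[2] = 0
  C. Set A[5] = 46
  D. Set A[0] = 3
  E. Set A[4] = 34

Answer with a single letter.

Answer: A

Derivation:
Option A: A[1] 44->-13, delta=-57, new_sum=213+(-57)=156 <-- matches target
Option B: A[2] 50->0, delta=-50, new_sum=213+(-50)=163
Option C: A[5] 39->46, delta=7, new_sum=213+(7)=220
Option D: A[0] -2->3, delta=5, new_sum=213+(5)=218
Option E: A[4] 36->34, delta=-2, new_sum=213+(-2)=211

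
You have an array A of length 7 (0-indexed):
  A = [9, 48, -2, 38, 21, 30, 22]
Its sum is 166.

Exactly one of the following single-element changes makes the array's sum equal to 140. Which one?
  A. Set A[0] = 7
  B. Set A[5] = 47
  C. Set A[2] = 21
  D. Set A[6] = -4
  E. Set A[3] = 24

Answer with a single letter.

Answer: D

Derivation:
Option A: A[0] 9->7, delta=-2, new_sum=166+(-2)=164
Option B: A[5] 30->47, delta=17, new_sum=166+(17)=183
Option C: A[2] -2->21, delta=23, new_sum=166+(23)=189
Option D: A[6] 22->-4, delta=-26, new_sum=166+(-26)=140 <-- matches target
Option E: A[3] 38->24, delta=-14, new_sum=166+(-14)=152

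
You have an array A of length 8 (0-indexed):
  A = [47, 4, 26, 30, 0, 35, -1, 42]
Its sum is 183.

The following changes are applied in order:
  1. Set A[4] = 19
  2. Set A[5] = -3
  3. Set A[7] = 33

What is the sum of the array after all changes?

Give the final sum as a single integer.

Initial sum: 183
Change 1: A[4] 0 -> 19, delta = 19, sum = 202
Change 2: A[5] 35 -> -3, delta = -38, sum = 164
Change 3: A[7] 42 -> 33, delta = -9, sum = 155

Answer: 155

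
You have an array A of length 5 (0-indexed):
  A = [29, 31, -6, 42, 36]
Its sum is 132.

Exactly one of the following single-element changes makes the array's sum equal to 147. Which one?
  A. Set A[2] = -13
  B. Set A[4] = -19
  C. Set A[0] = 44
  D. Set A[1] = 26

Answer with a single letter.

Answer: C

Derivation:
Option A: A[2] -6->-13, delta=-7, new_sum=132+(-7)=125
Option B: A[4] 36->-19, delta=-55, new_sum=132+(-55)=77
Option C: A[0] 29->44, delta=15, new_sum=132+(15)=147 <-- matches target
Option D: A[1] 31->26, delta=-5, new_sum=132+(-5)=127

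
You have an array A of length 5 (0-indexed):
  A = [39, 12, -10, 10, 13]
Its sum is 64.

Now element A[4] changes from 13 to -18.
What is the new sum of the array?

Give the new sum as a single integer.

Old value at index 4: 13
New value at index 4: -18
Delta = -18 - 13 = -31
New sum = old_sum + delta = 64 + (-31) = 33

Answer: 33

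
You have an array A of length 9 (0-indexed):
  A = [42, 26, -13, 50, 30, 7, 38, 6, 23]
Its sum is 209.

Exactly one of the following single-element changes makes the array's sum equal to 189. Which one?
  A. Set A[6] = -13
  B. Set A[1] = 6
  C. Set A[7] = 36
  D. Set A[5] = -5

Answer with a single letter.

Option A: A[6] 38->-13, delta=-51, new_sum=209+(-51)=158
Option B: A[1] 26->6, delta=-20, new_sum=209+(-20)=189 <-- matches target
Option C: A[7] 6->36, delta=30, new_sum=209+(30)=239
Option D: A[5] 7->-5, delta=-12, new_sum=209+(-12)=197

Answer: B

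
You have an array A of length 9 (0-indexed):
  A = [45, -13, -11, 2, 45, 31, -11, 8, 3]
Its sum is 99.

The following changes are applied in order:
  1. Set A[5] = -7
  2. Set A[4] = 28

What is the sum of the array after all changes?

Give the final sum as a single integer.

Answer: 44

Derivation:
Initial sum: 99
Change 1: A[5] 31 -> -7, delta = -38, sum = 61
Change 2: A[4] 45 -> 28, delta = -17, sum = 44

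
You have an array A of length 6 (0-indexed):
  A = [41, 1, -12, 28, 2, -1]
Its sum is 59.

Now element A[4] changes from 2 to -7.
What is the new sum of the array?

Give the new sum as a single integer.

Answer: 50

Derivation:
Old value at index 4: 2
New value at index 4: -7
Delta = -7 - 2 = -9
New sum = old_sum + delta = 59 + (-9) = 50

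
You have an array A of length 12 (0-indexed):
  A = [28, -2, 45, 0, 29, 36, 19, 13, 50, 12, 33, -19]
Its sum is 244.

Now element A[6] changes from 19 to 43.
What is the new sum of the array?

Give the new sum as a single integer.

Answer: 268

Derivation:
Old value at index 6: 19
New value at index 6: 43
Delta = 43 - 19 = 24
New sum = old_sum + delta = 244 + (24) = 268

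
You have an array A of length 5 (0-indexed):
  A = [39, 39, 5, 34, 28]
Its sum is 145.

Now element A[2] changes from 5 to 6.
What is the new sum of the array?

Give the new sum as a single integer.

Answer: 146

Derivation:
Old value at index 2: 5
New value at index 2: 6
Delta = 6 - 5 = 1
New sum = old_sum + delta = 145 + (1) = 146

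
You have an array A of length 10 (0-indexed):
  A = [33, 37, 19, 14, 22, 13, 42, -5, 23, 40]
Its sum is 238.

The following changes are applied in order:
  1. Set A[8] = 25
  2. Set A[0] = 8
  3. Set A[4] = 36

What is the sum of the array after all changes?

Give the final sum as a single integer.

Initial sum: 238
Change 1: A[8] 23 -> 25, delta = 2, sum = 240
Change 2: A[0] 33 -> 8, delta = -25, sum = 215
Change 3: A[4] 22 -> 36, delta = 14, sum = 229

Answer: 229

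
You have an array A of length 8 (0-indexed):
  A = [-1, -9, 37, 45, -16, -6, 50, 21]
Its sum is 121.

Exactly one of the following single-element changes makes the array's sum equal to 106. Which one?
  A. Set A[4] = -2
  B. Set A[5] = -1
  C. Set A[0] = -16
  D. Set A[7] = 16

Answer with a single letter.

Answer: C

Derivation:
Option A: A[4] -16->-2, delta=14, new_sum=121+(14)=135
Option B: A[5] -6->-1, delta=5, new_sum=121+(5)=126
Option C: A[0] -1->-16, delta=-15, new_sum=121+(-15)=106 <-- matches target
Option D: A[7] 21->16, delta=-5, new_sum=121+(-5)=116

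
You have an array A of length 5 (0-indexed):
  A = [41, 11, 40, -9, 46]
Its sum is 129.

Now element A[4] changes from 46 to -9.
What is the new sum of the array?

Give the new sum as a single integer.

Old value at index 4: 46
New value at index 4: -9
Delta = -9 - 46 = -55
New sum = old_sum + delta = 129 + (-55) = 74

Answer: 74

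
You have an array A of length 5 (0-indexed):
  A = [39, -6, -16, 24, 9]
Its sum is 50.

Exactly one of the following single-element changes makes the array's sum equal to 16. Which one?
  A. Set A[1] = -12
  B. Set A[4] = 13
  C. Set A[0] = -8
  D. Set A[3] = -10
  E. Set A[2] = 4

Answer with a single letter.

Answer: D

Derivation:
Option A: A[1] -6->-12, delta=-6, new_sum=50+(-6)=44
Option B: A[4] 9->13, delta=4, new_sum=50+(4)=54
Option C: A[0] 39->-8, delta=-47, new_sum=50+(-47)=3
Option D: A[3] 24->-10, delta=-34, new_sum=50+(-34)=16 <-- matches target
Option E: A[2] -16->4, delta=20, new_sum=50+(20)=70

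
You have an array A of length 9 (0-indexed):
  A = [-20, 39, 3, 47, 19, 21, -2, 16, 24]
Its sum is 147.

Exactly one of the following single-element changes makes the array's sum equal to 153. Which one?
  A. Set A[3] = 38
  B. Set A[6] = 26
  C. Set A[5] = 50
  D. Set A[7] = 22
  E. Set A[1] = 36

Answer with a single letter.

Answer: D

Derivation:
Option A: A[3] 47->38, delta=-9, new_sum=147+(-9)=138
Option B: A[6] -2->26, delta=28, new_sum=147+(28)=175
Option C: A[5] 21->50, delta=29, new_sum=147+(29)=176
Option D: A[7] 16->22, delta=6, new_sum=147+(6)=153 <-- matches target
Option E: A[1] 39->36, delta=-3, new_sum=147+(-3)=144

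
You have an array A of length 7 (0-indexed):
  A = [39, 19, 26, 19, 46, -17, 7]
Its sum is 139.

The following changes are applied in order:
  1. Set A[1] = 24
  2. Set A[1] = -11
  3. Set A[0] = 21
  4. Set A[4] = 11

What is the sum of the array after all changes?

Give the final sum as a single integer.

Answer: 56

Derivation:
Initial sum: 139
Change 1: A[1] 19 -> 24, delta = 5, sum = 144
Change 2: A[1] 24 -> -11, delta = -35, sum = 109
Change 3: A[0] 39 -> 21, delta = -18, sum = 91
Change 4: A[4] 46 -> 11, delta = -35, sum = 56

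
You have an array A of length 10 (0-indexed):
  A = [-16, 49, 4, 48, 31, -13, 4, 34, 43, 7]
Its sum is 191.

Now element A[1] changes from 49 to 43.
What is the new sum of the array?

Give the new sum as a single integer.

Answer: 185

Derivation:
Old value at index 1: 49
New value at index 1: 43
Delta = 43 - 49 = -6
New sum = old_sum + delta = 191 + (-6) = 185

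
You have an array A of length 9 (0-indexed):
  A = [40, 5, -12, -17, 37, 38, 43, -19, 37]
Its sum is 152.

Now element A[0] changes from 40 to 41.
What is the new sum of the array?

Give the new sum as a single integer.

Answer: 153

Derivation:
Old value at index 0: 40
New value at index 0: 41
Delta = 41 - 40 = 1
New sum = old_sum + delta = 152 + (1) = 153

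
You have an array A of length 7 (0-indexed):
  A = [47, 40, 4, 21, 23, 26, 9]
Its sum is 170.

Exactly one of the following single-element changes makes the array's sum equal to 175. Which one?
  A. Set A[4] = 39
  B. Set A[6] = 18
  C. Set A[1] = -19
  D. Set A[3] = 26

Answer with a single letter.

Option A: A[4] 23->39, delta=16, new_sum=170+(16)=186
Option B: A[6] 9->18, delta=9, new_sum=170+(9)=179
Option C: A[1] 40->-19, delta=-59, new_sum=170+(-59)=111
Option D: A[3] 21->26, delta=5, new_sum=170+(5)=175 <-- matches target

Answer: D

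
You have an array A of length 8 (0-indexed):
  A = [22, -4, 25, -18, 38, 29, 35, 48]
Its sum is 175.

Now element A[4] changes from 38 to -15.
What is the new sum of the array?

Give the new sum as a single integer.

Answer: 122

Derivation:
Old value at index 4: 38
New value at index 4: -15
Delta = -15 - 38 = -53
New sum = old_sum + delta = 175 + (-53) = 122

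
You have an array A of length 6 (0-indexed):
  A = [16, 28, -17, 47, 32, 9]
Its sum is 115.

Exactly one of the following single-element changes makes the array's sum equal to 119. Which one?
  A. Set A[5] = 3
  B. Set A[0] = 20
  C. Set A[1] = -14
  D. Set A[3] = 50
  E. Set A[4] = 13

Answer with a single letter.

Answer: B

Derivation:
Option A: A[5] 9->3, delta=-6, new_sum=115+(-6)=109
Option B: A[0] 16->20, delta=4, new_sum=115+(4)=119 <-- matches target
Option C: A[1] 28->-14, delta=-42, new_sum=115+(-42)=73
Option D: A[3] 47->50, delta=3, new_sum=115+(3)=118
Option E: A[4] 32->13, delta=-19, new_sum=115+(-19)=96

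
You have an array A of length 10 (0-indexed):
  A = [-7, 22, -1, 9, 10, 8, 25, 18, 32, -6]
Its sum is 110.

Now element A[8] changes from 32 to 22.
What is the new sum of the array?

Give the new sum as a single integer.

Answer: 100

Derivation:
Old value at index 8: 32
New value at index 8: 22
Delta = 22 - 32 = -10
New sum = old_sum + delta = 110 + (-10) = 100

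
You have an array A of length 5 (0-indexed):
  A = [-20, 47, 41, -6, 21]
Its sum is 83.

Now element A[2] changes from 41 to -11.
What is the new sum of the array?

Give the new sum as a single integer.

Old value at index 2: 41
New value at index 2: -11
Delta = -11 - 41 = -52
New sum = old_sum + delta = 83 + (-52) = 31

Answer: 31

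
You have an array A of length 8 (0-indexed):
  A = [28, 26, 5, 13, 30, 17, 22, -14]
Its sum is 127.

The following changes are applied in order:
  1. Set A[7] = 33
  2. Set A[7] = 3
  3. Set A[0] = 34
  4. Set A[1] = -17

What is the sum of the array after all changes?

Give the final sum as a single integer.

Initial sum: 127
Change 1: A[7] -14 -> 33, delta = 47, sum = 174
Change 2: A[7] 33 -> 3, delta = -30, sum = 144
Change 3: A[0] 28 -> 34, delta = 6, sum = 150
Change 4: A[1] 26 -> -17, delta = -43, sum = 107

Answer: 107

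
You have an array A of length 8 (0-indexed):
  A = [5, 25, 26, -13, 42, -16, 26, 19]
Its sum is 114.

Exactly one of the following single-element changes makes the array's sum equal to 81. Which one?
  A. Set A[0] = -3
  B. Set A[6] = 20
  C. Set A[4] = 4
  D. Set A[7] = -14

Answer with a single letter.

Option A: A[0] 5->-3, delta=-8, new_sum=114+(-8)=106
Option B: A[6] 26->20, delta=-6, new_sum=114+(-6)=108
Option C: A[4] 42->4, delta=-38, new_sum=114+(-38)=76
Option D: A[7] 19->-14, delta=-33, new_sum=114+(-33)=81 <-- matches target

Answer: D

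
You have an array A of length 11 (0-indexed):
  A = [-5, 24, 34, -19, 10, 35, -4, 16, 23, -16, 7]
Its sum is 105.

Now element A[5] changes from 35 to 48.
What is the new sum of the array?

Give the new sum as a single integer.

Old value at index 5: 35
New value at index 5: 48
Delta = 48 - 35 = 13
New sum = old_sum + delta = 105 + (13) = 118

Answer: 118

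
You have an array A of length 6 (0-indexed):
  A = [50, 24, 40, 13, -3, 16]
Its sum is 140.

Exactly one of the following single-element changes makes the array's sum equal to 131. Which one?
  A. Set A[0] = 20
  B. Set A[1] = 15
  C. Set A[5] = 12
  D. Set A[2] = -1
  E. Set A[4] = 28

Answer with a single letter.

Answer: B

Derivation:
Option A: A[0] 50->20, delta=-30, new_sum=140+(-30)=110
Option B: A[1] 24->15, delta=-9, new_sum=140+(-9)=131 <-- matches target
Option C: A[5] 16->12, delta=-4, new_sum=140+(-4)=136
Option D: A[2] 40->-1, delta=-41, new_sum=140+(-41)=99
Option E: A[4] -3->28, delta=31, new_sum=140+(31)=171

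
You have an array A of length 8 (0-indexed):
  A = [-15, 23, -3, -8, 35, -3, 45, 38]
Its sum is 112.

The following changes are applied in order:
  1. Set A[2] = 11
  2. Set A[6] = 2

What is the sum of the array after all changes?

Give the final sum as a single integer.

Initial sum: 112
Change 1: A[2] -3 -> 11, delta = 14, sum = 126
Change 2: A[6] 45 -> 2, delta = -43, sum = 83

Answer: 83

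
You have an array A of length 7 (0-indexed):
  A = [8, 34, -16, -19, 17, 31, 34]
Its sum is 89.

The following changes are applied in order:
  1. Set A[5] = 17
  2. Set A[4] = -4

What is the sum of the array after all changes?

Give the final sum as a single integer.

Initial sum: 89
Change 1: A[5] 31 -> 17, delta = -14, sum = 75
Change 2: A[4] 17 -> -4, delta = -21, sum = 54

Answer: 54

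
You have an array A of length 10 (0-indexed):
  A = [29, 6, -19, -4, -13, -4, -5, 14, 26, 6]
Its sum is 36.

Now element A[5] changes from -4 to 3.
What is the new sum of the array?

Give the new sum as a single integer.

Old value at index 5: -4
New value at index 5: 3
Delta = 3 - -4 = 7
New sum = old_sum + delta = 36 + (7) = 43

Answer: 43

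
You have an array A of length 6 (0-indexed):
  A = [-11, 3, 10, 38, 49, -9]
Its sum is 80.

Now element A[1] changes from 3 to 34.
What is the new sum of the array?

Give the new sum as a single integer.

Old value at index 1: 3
New value at index 1: 34
Delta = 34 - 3 = 31
New sum = old_sum + delta = 80 + (31) = 111

Answer: 111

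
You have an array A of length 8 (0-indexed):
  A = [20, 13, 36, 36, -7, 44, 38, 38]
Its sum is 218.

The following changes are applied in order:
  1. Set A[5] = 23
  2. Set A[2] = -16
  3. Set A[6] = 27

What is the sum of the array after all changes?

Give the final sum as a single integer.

Initial sum: 218
Change 1: A[5] 44 -> 23, delta = -21, sum = 197
Change 2: A[2] 36 -> -16, delta = -52, sum = 145
Change 3: A[6] 38 -> 27, delta = -11, sum = 134

Answer: 134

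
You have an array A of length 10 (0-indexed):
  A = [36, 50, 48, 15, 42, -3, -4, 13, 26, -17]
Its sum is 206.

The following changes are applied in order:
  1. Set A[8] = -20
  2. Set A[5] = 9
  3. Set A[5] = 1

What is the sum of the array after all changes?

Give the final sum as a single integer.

Answer: 164

Derivation:
Initial sum: 206
Change 1: A[8] 26 -> -20, delta = -46, sum = 160
Change 2: A[5] -3 -> 9, delta = 12, sum = 172
Change 3: A[5] 9 -> 1, delta = -8, sum = 164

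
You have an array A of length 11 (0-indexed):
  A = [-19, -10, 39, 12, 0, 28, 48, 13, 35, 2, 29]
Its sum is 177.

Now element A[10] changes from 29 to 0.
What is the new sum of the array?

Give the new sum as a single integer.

Answer: 148

Derivation:
Old value at index 10: 29
New value at index 10: 0
Delta = 0 - 29 = -29
New sum = old_sum + delta = 177 + (-29) = 148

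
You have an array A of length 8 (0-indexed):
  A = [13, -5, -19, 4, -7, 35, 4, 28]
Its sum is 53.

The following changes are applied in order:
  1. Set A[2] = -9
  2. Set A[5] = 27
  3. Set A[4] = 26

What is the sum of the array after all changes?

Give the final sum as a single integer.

Initial sum: 53
Change 1: A[2] -19 -> -9, delta = 10, sum = 63
Change 2: A[5] 35 -> 27, delta = -8, sum = 55
Change 3: A[4] -7 -> 26, delta = 33, sum = 88

Answer: 88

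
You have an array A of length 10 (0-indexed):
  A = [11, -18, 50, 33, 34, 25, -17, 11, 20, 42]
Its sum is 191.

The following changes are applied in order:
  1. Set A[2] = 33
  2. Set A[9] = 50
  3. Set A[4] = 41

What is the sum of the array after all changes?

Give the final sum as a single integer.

Answer: 189

Derivation:
Initial sum: 191
Change 1: A[2] 50 -> 33, delta = -17, sum = 174
Change 2: A[9] 42 -> 50, delta = 8, sum = 182
Change 3: A[4] 34 -> 41, delta = 7, sum = 189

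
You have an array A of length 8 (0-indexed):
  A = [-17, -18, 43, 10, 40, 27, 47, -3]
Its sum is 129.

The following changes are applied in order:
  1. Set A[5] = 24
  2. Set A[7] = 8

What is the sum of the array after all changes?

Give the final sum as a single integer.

Initial sum: 129
Change 1: A[5] 27 -> 24, delta = -3, sum = 126
Change 2: A[7] -3 -> 8, delta = 11, sum = 137

Answer: 137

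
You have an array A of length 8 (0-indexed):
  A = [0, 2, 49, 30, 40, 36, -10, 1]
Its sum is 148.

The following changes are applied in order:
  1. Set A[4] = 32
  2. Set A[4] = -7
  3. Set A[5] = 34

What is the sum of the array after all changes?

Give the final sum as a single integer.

Answer: 99

Derivation:
Initial sum: 148
Change 1: A[4] 40 -> 32, delta = -8, sum = 140
Change 2: A[4] 32 -> -7, delta = -39, sum = 101
Change 3: A[5] 36 -> 34, delta = -2, sum = 99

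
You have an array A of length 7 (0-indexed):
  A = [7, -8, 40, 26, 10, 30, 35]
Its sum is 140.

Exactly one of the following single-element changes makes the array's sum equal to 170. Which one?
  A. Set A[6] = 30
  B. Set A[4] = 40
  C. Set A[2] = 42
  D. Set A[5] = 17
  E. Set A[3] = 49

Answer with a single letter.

Answer: B

Derivation:
Option A: A[6] 35->30, delta=-5, new_sum=140+(-5)=135
Option B: A[4] 10->40, delta=30, new_sum=140+(30)=170 <-- matches target
Option C: A[2] 40->42, delta=2, new_sum=140+(2)=142
Option D: A[5] 30->17, delta=-13, new_sum=140+(-13)=127
Option E: A[3] 26->49, delta=23, new_sum=140+(23)=163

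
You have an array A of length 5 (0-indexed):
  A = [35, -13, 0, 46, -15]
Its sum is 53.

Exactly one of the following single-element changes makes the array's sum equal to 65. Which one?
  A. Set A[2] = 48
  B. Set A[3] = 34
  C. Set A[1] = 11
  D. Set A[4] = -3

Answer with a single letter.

Option A: A[2] 0->48, delta=48, new_sum=53+(48)=101
Option B: A[3] 46->34, delta=-12, new_sum=53+(-12)=41
Option C: A[1] -13->11, delta=24, new_sum=53+(24)=77
Option D: A[4] -15->-3, delta=12, new_sum=53+(12)=65 <-- matches target

Answer: D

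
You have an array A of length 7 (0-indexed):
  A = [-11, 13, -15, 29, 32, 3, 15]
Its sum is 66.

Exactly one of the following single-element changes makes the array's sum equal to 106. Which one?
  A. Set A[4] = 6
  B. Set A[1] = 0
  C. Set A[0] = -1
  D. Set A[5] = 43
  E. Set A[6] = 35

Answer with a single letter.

Option A: A[4] 32->6, delta=-26, new_sum=66+(-26)=40
Option B: A[1] 13->0, delta=-13, new_sum=66+(-13)=53
Option C: A[0] -11->-1, delta=10, new_sum=66+(10)=76
Option D: A[5] 3->43, delta=40, new_sum=66+(40)=106 <-- matches target
Option E: A[6] 15->35, delta=20, new_sum=66+(20)=86

Answer: D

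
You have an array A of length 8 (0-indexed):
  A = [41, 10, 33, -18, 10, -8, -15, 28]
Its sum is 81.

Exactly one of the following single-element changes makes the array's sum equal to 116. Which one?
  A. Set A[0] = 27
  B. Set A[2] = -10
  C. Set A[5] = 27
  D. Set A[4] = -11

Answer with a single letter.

Answer: C

Derivation:
Option A: A[0] 41->27, delta=-14, new_sum=81+(-14)=67
Option B: A[2] 33->-10, delta=-43, new_sum=81+(-43)=38
Option C: A[5] -8->27, delta=35, new_sum=81+(35)=116 <-- matches target
Option D: A[4] 10->-11, delta=-21, new_sum=81+(-21)=60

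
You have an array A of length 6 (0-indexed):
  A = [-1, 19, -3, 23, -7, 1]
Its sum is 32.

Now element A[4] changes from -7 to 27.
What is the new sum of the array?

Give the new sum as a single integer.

Answer: 66

Derivation:
Old value at index 4: -7
New value at index 4: 27
Delta = 27 - -7 = 34
New sum = old_sum + delta = 32 + (34) = 66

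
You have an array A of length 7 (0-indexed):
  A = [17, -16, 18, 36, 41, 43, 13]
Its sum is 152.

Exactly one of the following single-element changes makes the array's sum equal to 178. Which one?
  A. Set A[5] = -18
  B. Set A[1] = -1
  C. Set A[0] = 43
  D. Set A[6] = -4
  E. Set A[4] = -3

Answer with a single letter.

Option A: A[5] 43->-18, delta=-61, new_sum=152+(-61)=91
Option B: A[1] -16->-1, delta=15, new_sum=152+(15)=167
Option C: A[0] 17->43, delta=26, new_sum=152+(26)=178 <-- matches target
Option D: A[6] 13->-4, delta=-17, new_sum=152+(-17)=135
Option E: A[4] 41->-3, delta=-44, new_sum=152+(-44)=108

Answer: C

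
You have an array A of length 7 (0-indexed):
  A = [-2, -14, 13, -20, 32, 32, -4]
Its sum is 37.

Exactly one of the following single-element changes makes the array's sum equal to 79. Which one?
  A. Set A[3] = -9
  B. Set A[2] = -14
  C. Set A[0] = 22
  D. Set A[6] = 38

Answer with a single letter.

Answer: D

Derivation:
Option A: A[3] -20->-9, delta=11, new_sum=37+(11)=48
Option B: A[2] 13->-14, delta=-27, new_sum=37+(-27)=10
Option C: A[0] -2->22, delta=24, new_sum=37+(24)=61
Option D: A[6] -4->38, delta=42, new_sum=37+(42)=79 <-- matches target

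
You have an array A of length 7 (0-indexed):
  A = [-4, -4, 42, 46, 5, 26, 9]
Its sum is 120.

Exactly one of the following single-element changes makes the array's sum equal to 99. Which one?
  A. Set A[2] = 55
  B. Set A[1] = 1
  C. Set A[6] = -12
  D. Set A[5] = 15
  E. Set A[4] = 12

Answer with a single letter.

Option A: A[2] 42->55, delta=13, new_sum=120+(13)=133
Option B: A[1] -4->1, delta=5, new_sum=120+(5)=125
Option C: A[6] 9->-12, delta=-21, new_sum=120+(-21)=99 <-- matches target
Option D: A[5] 26->15, delta=-11, new_sum=120+(-11)=109
Option E: A[4] 5->12, delta=7, new_sum=120+(7)=127

Answer: C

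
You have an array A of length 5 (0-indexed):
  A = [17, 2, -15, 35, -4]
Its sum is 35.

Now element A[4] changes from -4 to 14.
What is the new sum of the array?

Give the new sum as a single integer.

Old value at index 4: -4
New value at index 4: 14
Delta = 14 - -4 = 18
New sum = old_sum + delta = 35 + (18) = 53

Answer: 53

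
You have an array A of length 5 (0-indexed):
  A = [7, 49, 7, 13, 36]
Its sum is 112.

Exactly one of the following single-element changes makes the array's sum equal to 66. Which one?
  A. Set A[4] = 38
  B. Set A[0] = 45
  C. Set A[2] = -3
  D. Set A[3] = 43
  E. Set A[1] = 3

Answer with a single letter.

Answer: E

Derivation:
Option A: A[4] 36->38, delta=2, new_sum=112+(2)=114
Option B: A[0] 7->45, delta=38, new_sum=112+(38)=150
Option C: A[2] 7->-3, delta=-10, new_sum=112+(-10)=102
Option D: A[3] 13->43, delta=30, new_sum=112+(30)=142
Option E: A[1] 49->3, delta=-46, new_sum=112+(-46)=66 <-- matches target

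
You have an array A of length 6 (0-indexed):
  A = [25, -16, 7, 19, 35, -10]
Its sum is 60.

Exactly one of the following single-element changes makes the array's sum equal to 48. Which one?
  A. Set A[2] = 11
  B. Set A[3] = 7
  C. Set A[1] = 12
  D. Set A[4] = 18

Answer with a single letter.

Answer: B

Derivation:
Option A: A[2] 7->11, delta=4, new_sum=60+(4)=64
Option B: A[3] 19->7, delta=-12, new_sum=60+(-12)=48 <-- matches target
Option C: A[1] -16->12, delta=28, new_sum=60+(28)=88
Option D: A[4] 35->18, delta=-17, new_sum=60+(-17)=43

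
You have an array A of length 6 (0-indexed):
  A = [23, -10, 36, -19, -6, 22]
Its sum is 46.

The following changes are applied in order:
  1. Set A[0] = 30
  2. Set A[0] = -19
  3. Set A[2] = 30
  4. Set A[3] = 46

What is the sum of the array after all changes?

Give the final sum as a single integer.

Answer: 63

Derivation:
Initial sum: 46
Change 1: A[0] 23 -> 30, delta = 7, sum = 53
Change 2: A[0] 30 -> -19, delta = -49, sum = 4
Change 3: A[2] 36 -> 30, delta = -6, sum = -2
Change 4: A[3] -19 -> 46, delta = 65, sum = 63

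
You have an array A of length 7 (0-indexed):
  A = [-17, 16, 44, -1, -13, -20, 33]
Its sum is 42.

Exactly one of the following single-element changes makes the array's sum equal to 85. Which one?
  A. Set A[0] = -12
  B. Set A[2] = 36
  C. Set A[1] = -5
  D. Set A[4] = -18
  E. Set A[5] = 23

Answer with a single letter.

Option A: A[0] -17->-12, delta=5, new_sum=42+(5)=47
Option B: A[2] 44->36, delta=-8, new_sum=42+(-8)=34
Option C: A[1] 16->-5, delta=-21, new_sum=42+(-21)=21
Option D: A[4] -13->-18, delta=-5, new_sum=42+(-5)=37
Option E: A[5] -20->23, delta=43, new_sum=42+(43)=85 <-- matches target

Answer: E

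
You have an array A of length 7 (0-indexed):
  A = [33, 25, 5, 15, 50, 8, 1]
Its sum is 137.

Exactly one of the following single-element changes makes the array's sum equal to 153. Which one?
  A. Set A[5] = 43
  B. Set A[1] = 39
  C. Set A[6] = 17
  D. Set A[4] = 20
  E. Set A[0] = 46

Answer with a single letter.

Answer: C

Derivation:
Option A: A[5] 8->43, delta=35, new_sum=137+(35)=172
Option B: A[1] 25->39, delta=14, new_sum=137+(14)=151
Option C: A[6] 1->17, delta=16, new_sum=137+(16)=153 <-- matches target
Option D: A[4] 50->20, delta=-30, new_sum=137+(-30)=107
Option E: A[0] 33->46, delta=13, new_sum=137+(13)=150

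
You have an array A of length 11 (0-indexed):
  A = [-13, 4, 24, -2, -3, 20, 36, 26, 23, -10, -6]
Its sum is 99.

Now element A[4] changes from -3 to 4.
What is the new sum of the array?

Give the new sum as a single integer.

Answer: 106

Derivation:
Old value at index 4: -3
New value at index 4: 4
Delta = 4 - -3 = 7
New sum = old_sum + delta = 99 + (7) = 106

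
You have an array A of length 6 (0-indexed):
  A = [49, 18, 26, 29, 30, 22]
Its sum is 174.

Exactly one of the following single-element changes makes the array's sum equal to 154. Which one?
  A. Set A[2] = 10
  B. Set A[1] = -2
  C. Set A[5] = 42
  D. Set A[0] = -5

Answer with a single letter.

Option A: A[2] 26->10, delta=-16, new_sum=174+(-16)=158
Option B: A[1] 18->-2, delta=-20, new_sum=174+(-20)=154 <-- matches target
Option C: A[5] 22->42, delta=20, new_sum=174+(20)=194
Option D: A[0] 49->-5, delta=-54, new_sum=174+(-54)=120

Answer: B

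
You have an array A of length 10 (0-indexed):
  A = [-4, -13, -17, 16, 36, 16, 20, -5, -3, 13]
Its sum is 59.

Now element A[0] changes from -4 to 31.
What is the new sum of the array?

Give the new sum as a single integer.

Answer: 94

Derivation:
Old value at index 0: -4
New value at index 0: 31
Delta = 31 - -4 = 35
New sum = old_sum + delta = 59 + (35) = 94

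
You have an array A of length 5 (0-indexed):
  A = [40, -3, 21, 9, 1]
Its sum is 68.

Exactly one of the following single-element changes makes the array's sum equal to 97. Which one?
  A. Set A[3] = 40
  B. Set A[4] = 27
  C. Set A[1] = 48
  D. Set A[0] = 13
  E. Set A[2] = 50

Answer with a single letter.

Answer: E

Derivation:
Option A: A[3] 9->40, delta=31, new_sum=68+(31)=99
Option B: A[4] 1->27, delta=26, new_sum=68+(26)=94
Option C: A[1] -3->48, delta=51, new_sum=68+(51)=119
Option D: A[0] 40->13, delta=-27, new_sum=68+(-27)=41
Option E: A[2] 21->50, delta=29, new_sum=68+(29)=97 <-- matches target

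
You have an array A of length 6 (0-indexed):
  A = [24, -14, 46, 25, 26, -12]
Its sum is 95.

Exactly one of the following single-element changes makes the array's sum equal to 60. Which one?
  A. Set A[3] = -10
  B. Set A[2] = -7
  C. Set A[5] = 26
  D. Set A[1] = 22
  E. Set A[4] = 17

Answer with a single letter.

Option A: A[3] 25->-10, delta=-35, new_sum=95+(-35)=60 <-- matches target
Option B: A[2] 46->-7, delta=-53, new_sum=95+(-53)=42
Option C: A[5] -12->26, delta=38, new_sum=95+(38)=133
Option D: A[1] -14->22, delta=36, new_sum=95+(36)=131
Option E: A[4] 26->17, delta=-9, new_sum=95+(-9)=86

Answer: A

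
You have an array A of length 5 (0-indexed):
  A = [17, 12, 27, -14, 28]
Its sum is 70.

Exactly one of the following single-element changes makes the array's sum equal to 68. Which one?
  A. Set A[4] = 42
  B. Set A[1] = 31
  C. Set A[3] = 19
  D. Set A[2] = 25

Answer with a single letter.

Option A: A[4] 28->42, delta=14, new_sum=70+(14)=84
Option B: A[1] 12->31, delta=19, new_sum=70+(19)=89
Option C: A[3] -14->19, delta=33, new_sum=70+(33)=103
Option D: A[2] 27->25, delta=-2, new_sum=70+(-2)=68 <-- matches target

Answer: D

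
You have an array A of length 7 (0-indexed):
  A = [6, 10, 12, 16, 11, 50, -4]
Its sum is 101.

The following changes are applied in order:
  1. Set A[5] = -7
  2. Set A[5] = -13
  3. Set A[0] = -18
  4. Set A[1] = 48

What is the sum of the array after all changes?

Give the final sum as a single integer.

Answer: 52

Derivation:
Initial sum: 101
Change 1: A[5] 50 -> -7, delta = -57, sum = 44
Change 2: A[5] -7 -> -13, delta = -6, sum = 38
Change 3: A[0] 6 -> -18, delta = -24, sum = 14
Change 4: A[1] 10 -> 48, delta = 38, sum = 52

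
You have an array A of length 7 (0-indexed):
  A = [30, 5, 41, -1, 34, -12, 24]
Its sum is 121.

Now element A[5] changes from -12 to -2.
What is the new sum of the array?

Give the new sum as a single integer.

Answer: 131

Derivation:
Old value at index 5: -12
New value at index 5: -2
Delta = -2 - -12 = 10
New sum = old_sum + delta = 121 + (10) = 131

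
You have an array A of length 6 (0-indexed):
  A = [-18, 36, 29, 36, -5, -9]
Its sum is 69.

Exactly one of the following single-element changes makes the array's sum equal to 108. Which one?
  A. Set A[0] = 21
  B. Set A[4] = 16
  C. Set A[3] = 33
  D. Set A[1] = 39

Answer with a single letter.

Option A: A[0] -18->21, delta=39, new_sum=69+(39)=108 <-- matches target
Option B: A[4] -5->16, delta=21, new_sum=69+(21)=90
Option C: A[3] 36->33, delta=-3, new_sum=69+(-3)=66
Option D: A[1] 36->39, delta=3, new_sum=69+(3)=72

Answer: A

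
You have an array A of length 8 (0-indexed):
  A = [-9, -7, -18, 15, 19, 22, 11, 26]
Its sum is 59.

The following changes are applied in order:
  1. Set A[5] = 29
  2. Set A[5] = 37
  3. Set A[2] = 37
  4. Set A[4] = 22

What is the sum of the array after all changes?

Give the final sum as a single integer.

Initial sum: 59
Change 1: A[5] 22 -> 29, delta = 7, sum = 66
Change 2: A[5] 29 -> 37, delta = 8, sum = 74
Change 3: A[2] -18 -> 37, delta = 55, sum = 129
Change 4: A[4] 19 -> 22, delta = 3, sum = 132

Answer: 132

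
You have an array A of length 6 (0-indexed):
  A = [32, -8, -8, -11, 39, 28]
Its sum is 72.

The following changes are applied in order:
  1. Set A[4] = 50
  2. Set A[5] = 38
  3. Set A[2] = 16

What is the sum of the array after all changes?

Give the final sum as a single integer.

Initial sum: 72
Change 1: A[4] 39 -> 50, delta = 11, sum = 83
Change 2: A[5] 28 -> 38, delta = 10, sum = 93
Change 3: A[2] -8 -> 16, delta = 24, sum = 117

Answer: 117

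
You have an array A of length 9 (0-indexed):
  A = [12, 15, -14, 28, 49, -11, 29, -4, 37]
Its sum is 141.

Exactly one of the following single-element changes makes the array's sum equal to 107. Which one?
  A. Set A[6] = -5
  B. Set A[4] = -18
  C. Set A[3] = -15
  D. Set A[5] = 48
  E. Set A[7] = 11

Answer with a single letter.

Answer: A

Derivation:
Option A: A[6] 29->-5, delta=-34, new_sum=141+(-34)=107 <-- matches target
Option B: A[4] 49->-18, delta=-67, new_sum=141+(-67)=74
Option C: A[3] 28->-15, delta=-43, new_sum=141+(-43)=98
Option D: A[5] -11->48, delta=59, new_sum=141+(59)=200
Option E: A[7] -4->11, delta=15, new_sum=141+(15)=156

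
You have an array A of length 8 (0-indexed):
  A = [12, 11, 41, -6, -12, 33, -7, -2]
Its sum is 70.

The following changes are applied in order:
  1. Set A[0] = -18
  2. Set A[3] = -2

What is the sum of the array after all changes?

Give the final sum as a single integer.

Answer: 44

Derivation:
Initial sum: 70
Change 1: A[0] 12 -> -18, delta = -30, sum = 40
Change 2: A[3] -6 -> -2, delta = 4, sum = 44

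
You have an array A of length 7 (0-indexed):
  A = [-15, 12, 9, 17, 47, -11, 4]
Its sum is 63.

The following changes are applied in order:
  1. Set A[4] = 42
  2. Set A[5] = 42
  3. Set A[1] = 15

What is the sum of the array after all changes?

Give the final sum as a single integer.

Answer: 114

Derivation:
Initial sum: 63
Change 1: A[4] 47 -> 42, delta = -5, sum = 58
Change 2: A[5] -11 -> 42, delta = 53, sum = 111
Change 3: A[1] 12 -> 15, delta = 3, sum = 114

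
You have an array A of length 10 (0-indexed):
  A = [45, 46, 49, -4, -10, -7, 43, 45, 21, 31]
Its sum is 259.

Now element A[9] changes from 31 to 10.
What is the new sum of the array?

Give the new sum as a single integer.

Answer: 238

Derivation:
Old value at index 9: 31
New value at index 9: 10
Delta = 10 - 31 = -21
New sum = old_sum + delta = 259 + (-21) = 238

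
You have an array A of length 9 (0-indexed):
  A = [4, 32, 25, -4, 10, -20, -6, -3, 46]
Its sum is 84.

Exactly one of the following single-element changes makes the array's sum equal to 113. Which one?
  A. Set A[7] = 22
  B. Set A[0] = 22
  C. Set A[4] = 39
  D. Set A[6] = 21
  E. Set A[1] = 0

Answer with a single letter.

Answer: C

Derivation:
Option A: A[7] -3->22, delta=25, new_sum=84+(25)=109
Option B: A[0] 4->22, delta=18, new_sum=84+(18)=102
Option C: A[4] 10->39, delta=29, new_sum=84+(29)=113 <-- matches target
Option D: A[6] -6->21, delta=27, new_sum=84+(27)=111
Option E: A[1] 32->0, delta=-32, new_sum=84+(-32)=52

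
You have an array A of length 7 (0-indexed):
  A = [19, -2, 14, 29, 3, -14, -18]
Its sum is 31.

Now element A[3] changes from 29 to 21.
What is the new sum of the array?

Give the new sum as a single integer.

Old value at index 3: 29
New value at index 3: 21
Delta = 21 - 29 = -8
New sum = old_sum + delta = 31 + (-8) = 23

Answer: 23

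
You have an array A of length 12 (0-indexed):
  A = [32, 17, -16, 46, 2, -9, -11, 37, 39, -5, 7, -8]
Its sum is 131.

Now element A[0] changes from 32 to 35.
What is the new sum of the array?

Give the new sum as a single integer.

Answer: 134

Derivation:
Old value at index 0: 32
New value at index 0: 35
Delta = 35 - 32 = 3
New sum = old_sum + delta = 131 + (3) = 134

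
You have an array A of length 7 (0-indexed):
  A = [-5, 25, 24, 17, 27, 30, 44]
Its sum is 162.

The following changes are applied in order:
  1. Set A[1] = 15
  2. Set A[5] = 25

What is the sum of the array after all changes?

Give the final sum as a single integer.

Answer: 147

Derivation:
Initial sum: 162
Change 1: A[1] 25 -> 15, delta = -10, sum = 152
Change 2: A[5] 30 -> 25, delta = -5, sum = 147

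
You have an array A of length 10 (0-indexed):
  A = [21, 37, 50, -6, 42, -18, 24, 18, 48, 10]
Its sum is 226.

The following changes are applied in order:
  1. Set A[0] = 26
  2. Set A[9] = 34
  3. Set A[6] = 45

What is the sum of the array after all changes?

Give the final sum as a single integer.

Answer: 276

Derivation:
Initial sum: 226
Change 1: A[0] 21 -> 26, delta = 5, sum = 231
Change 2: A[9] 10 -> 34, delta = 24, sum = 255
Change 3: A[6] 24 -> 45, delta = 21, sum = 276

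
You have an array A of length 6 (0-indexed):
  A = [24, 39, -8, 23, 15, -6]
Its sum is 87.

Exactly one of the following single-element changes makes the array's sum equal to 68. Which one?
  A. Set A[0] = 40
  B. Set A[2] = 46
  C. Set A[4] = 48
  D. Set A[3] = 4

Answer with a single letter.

Option A: A[0] 24->40, delta=16, new_sum=87+(16)=103
Option B: A[2] -8->46, delta=54, new_sum=87+(54)=141
Option C: A[4] 15->48, delta=33, new_sum=87+(33)=120
Option D: A[3] 23->4, delta=-19, new_sum=87+(-19)=68 <-- matches target

Answer: D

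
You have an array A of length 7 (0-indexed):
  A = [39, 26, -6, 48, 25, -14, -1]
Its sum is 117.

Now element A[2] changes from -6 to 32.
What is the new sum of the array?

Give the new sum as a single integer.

Old value at index 2: -6
New value at index 2: 32
Delta = 32 - -6 = 38
New sum = old_sum + delta = 117 + (38) = 155

Answer: 155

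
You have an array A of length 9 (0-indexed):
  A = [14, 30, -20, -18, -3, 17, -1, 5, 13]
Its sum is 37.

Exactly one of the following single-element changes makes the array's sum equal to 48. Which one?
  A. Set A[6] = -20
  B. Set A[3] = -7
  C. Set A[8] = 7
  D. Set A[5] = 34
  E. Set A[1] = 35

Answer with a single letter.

Option A: A[6] -1->-20, delta=-19, new_sum=37+(-19)=18
Option B: A[3] -18->-7, delta=11, new_sum=37+(11)=48 <-- matches target
Option C: A[8] 13->7, delta=-6, new_sum=37+(-6)=31
Option D: A[5] 17->34, delta=17, new_sum=37+(17)=54
Option E: A[1] 30->35, delta=5, new_sum=37+(5)=42

Answer: B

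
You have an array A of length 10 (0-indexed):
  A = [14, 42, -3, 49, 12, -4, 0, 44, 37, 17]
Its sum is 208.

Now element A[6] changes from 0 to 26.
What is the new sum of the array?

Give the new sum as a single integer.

Answer: 234

Derivation:
Old value at index 6: 0
New value at index 6: 26
Delta = 26 - 0 = 26
New sum = old_sum + delta = 208 + (26) = 234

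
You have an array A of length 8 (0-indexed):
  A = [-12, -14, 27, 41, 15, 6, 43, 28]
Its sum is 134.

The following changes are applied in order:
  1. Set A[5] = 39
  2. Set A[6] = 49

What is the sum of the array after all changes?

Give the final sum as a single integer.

Initial sum: 134
Change 1: A[5] 6 -> 39, delta = 33, sum = 167
Change 2: A[6] 43 -> 49, delta = 6, sum = 173

Answer: 173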